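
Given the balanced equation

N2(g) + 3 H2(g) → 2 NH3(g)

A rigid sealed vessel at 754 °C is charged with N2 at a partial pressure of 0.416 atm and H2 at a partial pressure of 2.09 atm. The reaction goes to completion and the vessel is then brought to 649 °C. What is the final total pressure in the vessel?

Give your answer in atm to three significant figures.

1.50 atm

Because the vessel is rigid and T is held at 754 °C, work the stoichiometry in partial pressures (P_i = n_iRT/V).
P(H2) required for 0.416 atm of N2 = (3/1) × 0.416 = 1.248 atm; available 2.09 atm, so N2 is limiting.
P(H2) remaining = 2.09 − (3/1) × 0.416 = 0.8420 atm
P(gaseous products) = (2)/1 × 0.416 = 0.8320 atm
P_total at 754 °C = 0.8420 + 0.8320 = 1.674 atm
Scaling to 649 °C: P = 1.674 × 922.15/1027.15 = 1.503 atm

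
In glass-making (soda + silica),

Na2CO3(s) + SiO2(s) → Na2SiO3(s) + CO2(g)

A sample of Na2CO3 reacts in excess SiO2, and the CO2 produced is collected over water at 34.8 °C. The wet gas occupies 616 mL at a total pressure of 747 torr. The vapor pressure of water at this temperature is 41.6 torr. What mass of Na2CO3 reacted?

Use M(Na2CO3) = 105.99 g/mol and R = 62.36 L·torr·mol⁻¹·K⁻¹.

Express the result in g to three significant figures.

2.40 g

P(CO2) = 747 − 41.6 = 705.4 torr
n(CO2) = PV/RT = (705.4 × 0.6160) / (62.36 × 307.95) = 0.02263 mol
n(Na2CO3) = (1/1) × 0.02263 = 0.02263 mol
m(Na2CO3) = 0.02263 × 105.99 = 2.399 g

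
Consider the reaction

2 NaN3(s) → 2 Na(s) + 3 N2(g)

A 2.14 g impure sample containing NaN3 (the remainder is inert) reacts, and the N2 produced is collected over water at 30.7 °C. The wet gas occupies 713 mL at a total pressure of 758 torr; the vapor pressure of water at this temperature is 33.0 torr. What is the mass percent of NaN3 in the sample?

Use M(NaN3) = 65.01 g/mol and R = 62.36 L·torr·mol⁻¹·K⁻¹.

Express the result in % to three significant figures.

P(N2) = 758 − 33.0 = 725.0 torr
n(N2) = PV/RT = (725.0 × 0.7130) / (62.36 × 303.85) = 0.02728 mol
n(NaN3) = (2/3) × 0.02728 = 0.01819 mol
m(NaN3) = 0.01819 × 65.01 = 1.183 g
%NaN3 = 1.183 / 2.14 × 100 = 55.28%

55.3 %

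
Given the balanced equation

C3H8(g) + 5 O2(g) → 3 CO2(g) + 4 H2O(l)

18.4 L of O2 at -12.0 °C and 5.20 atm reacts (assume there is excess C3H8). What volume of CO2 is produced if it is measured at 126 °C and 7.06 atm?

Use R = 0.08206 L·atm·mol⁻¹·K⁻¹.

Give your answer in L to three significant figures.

n(O2) = PV/RT = (5.20 × 18.4) / (0.08206 × 261.15) = 4.465 mol
n(CO2) = (3/5) × 4.465 = 2.679 mol
V = nRT/P = 2.679 × 0.08206 × 399.15 / 7.06 = 12.43 L

12.4 L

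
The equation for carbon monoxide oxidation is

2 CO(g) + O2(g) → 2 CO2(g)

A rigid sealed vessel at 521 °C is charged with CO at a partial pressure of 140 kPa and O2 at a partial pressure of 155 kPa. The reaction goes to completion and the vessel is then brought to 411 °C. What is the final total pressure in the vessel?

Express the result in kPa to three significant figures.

At constant V, partial pressures at 521 °C are proportional to moles, so apply stoichiometry directly to pressures.
P(O2) required for 140 kPa of CO = (1/2) × 140 = 70.00 kPa; available 155 kPa, so CO is limiting.
P(O2) remaining = 155 − (1/2) × 140 = 85.00 kPa
P(gaseous products) = (2)/2 × 140 = 140.0 kPa
P_total at 521 °C = 85.00 + 140.0 = 225.0 kPa
Scaling to 411 °C: P = 225.0 × 684.15/794.15 = 193.8 kPa

194 kPa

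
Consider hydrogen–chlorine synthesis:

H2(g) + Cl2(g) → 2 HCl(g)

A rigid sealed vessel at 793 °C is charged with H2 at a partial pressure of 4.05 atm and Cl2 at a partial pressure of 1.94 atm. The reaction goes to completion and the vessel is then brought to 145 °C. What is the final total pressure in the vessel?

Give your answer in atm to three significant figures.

With V and T fixed, P_i ∝ n_i, so the mole ratios apply directly to partial pressures at 793 °C.
P(Cl2) required for 4.05 atm of H2 = (1/1) × 4.05 = 4.050 atm; available 1.94 atm, so Cl2 is limiting.
P(H2) remaining = 4.05 − (1/1) × 1.94 = 2.110 atm
P(gaseous products) = (2)/1 × 1.94 = 3.880 atm
P_total at 793 °C = 2.110 + 3.880 = 5.990 atm
Scaling to 145 °C: P = 5.990 × 418.15/1066.15 = 2.349 atm

2.35 atm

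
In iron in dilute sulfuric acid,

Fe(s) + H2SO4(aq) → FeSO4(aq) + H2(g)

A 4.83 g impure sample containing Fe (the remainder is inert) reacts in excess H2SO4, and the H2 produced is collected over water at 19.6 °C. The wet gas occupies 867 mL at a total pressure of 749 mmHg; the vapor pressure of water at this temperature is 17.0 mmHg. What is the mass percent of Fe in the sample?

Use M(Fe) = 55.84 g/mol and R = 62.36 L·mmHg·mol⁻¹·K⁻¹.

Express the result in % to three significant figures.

P(H2) = 749 − 17.0 = 732.0 mmHg
n(H2) = PV/RT = (732.0 × 0.8670) / (62.36 × 292.75) = 0.03476 mol
n(Fe) = (1/1) × 0.03476 = 0.03476 mol
m(Fe) = 0.03476 × 55.84 = 1.941 g
%Fe = 1.941 / 4.83 × 100 = 40.19%

40.2 %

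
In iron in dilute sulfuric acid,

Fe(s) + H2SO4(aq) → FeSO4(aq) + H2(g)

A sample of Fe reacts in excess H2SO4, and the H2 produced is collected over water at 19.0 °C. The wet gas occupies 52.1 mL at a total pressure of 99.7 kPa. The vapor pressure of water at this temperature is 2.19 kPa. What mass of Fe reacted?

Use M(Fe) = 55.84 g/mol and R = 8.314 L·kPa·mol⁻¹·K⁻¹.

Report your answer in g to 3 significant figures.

0.117 g

P(H2) = 99.7 − 2.19 = 97.51 kPa
n(H2) = PV/RT = (97.51 × 0.05210) / (8.314 × 292.15) = 0.002092 mol
n(Fe) = (1/1) × 0.002092 = 0.002092 mol
m(Fe) = 0.002092 × 55.84 = 0.1168 g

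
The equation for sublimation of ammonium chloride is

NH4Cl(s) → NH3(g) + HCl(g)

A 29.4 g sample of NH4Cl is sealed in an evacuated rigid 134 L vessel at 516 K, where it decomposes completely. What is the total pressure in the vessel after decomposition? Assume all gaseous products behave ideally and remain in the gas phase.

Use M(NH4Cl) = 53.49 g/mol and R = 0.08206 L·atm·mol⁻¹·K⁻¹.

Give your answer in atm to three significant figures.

0.347 atm

n(NH4Cl) = 29.4 / 53.49 = 0.5496 mol
n(gas produced) = (2/1) × 0.5496 = 1.099 mol
P = nRT/V = 1.099 × 0.08206 × 516 / 134 = 0.3473 atm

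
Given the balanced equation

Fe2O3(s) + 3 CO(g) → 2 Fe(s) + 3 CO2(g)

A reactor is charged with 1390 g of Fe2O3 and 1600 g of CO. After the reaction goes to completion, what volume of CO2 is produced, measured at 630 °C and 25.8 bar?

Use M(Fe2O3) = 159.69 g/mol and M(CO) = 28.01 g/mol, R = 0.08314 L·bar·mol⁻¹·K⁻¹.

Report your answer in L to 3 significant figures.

n(Fe2O3) = 1390 / 159.69 = 8.704 mol
n(CO) = 1600 / 28.01 = 57.12 mol
For 8.704 mol Fe2O3, stoichiometry requires (3/1) × 8.704 = 26.11 mol CO; 57.12 mol is available, so Fe2O3 is limiting.
n(CO2) = (3/1) × 8.704 = 26.11 mol
V(CO2) = nRT/P = 26.11 × 0.08314 × 903.15 / 25.8 = 75.99 L

76.0 L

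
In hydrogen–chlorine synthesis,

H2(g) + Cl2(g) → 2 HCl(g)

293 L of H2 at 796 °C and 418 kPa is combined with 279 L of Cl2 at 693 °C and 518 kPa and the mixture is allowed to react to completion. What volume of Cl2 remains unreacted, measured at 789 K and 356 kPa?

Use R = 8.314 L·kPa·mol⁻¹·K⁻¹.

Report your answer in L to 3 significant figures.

77.6 L

n(H2) = PV/RT = (418 × 293) / (8.314 × 1069.15) = 13.78 mol
n(Cl2) = PV/RT = (518 × 279) / (8.314 × 966.15) = 17.99 mol
For 13.78 mol H2, stoichiometry requires (1/1) × 13.78 = 13.78 mol Cl2; 17.99 mol is available, so H2 is limiting.
n(Cl2) consumed = (1/1) × 13.78 = 13.78 mol; remaining = 17.99 − 13.78 = 4.210 mol
V(Cl2) = nRT/P = 4.210 × 8.314 × 789 / 356 = 77.57 L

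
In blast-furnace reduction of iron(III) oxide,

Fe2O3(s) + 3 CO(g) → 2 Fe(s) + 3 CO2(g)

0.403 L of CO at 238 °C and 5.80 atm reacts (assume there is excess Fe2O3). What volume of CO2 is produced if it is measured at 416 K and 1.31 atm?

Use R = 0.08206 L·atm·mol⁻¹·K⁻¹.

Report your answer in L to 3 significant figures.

1.45 L

n(CO) = PV/RT = (5.80 × 0.403) / (0.08206 × 511.15) = 0.05573 mol
n(CO2) = (3/3) × 0.05573 = 0.05573 mol
V = nRT/P = 0.05573 × 0.08206 × 416 / 1.31 = 1.452 L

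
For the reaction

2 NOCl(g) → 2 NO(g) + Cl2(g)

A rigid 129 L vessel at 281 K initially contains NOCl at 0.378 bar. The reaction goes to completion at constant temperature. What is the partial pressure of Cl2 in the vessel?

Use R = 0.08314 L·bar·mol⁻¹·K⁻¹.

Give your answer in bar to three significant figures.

n(NOCl)₀ = PV/RT = (0.378 × 129) / (0.08314 × 281) = 2.087 mol
n(Cl2) = (1/2) × 2.087 = 1.044 mol
P(Cl2) = nRT/V = 1.044 × 0.08314 × 281 / 129 = 0.1891 bar

0.189 bar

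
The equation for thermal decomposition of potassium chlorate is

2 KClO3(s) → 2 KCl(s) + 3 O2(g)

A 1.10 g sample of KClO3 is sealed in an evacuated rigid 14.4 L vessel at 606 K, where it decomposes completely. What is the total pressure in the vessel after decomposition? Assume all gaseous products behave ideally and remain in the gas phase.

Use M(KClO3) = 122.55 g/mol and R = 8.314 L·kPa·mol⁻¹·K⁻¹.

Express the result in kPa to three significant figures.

4.71 kPa

n(KClO3) = 1.10 / 122.55 = 0.008976 mol
n(gas produced) = (3/2) × 0.008976 = 0.01346 mol
P = nRT/V = 0.01346 × 8.314 × 606 / 14.4 = 4.709 kPa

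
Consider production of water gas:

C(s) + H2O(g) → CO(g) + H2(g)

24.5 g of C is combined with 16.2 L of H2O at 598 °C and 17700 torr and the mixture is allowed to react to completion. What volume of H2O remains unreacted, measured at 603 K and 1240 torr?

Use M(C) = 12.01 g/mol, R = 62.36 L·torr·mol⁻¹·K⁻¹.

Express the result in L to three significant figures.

n(C) = 24.5 / 12.01 = 2.040 mol
n(H2O) = PV/RT = (17700 × 16.2) / (62.36 × 871.15) = 5.278 mol
For 2.040 mol C, stoichiometry requires (1/1) × 2.040 = 2.040 mol H2O; 5.278 mol is available, so C is limiting.
n(H2O) consumed = (1/1) × 2.040 = 2.040 mol; remaining = 5.278 − 2.040 = 3.238 mol
V(H2O) = nRT/P = 3.238 × 62.36 × 603 / 1240 = 98.19 L

98.2 L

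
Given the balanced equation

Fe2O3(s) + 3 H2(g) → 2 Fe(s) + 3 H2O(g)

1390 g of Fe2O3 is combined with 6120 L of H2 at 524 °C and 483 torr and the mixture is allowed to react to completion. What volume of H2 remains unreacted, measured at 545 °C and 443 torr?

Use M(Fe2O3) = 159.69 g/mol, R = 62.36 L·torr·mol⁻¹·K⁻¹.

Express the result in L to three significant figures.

n(Fe2O3) = 1390 / 159.69 = 8.704 mol
n(H2) = PV/RT = (483 × 6120) / (62.36 × 797.15) = 59.46 mol
For 8.704 mol Fe2O3, stoichiometry requires (3/1) × 8.704 = 26.11 mol H2; 59.46 mol is available, so Fe2O3 is limiting.
n(H2) consumed = (3/1) × 8.704 = 26.11 mol; remaining = 59.46 − 26.11 = 33.35 mol
V(H2) = nRT/P = 33.35 × 62.36 × 818.15 / 443 = 3841 L

3840 L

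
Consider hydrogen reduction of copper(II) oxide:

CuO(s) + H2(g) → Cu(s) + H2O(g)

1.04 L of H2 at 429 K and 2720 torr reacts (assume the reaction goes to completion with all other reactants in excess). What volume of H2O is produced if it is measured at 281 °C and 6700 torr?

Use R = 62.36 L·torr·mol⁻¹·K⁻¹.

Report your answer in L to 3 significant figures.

0.545 L

n(H2) = PV/RT = (2720 × 1.04) / (62.36 × 429) = 0.1057 mol
n(H2O) = (1/1) × 0.1057 = 0.1057 mol
V = nRT/P = 0.1057 × 62.36 × 554.15 / 6700 = 0.5452 L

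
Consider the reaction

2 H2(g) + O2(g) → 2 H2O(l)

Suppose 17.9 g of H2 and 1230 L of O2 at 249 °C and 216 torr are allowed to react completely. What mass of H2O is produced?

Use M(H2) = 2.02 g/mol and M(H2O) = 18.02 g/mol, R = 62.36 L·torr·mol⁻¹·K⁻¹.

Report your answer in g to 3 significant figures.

n(H2) = 17.9 / 2.02 = 8.861 mol
n(O2) = PV/RT = (216 × 1230) / (62.36 × 522.15) = 8.159 mol
For 8.861 mol H2, stoichiometry requires (1/2) × 8.861 = 4.431 mol O2; 8.159 mol is available, so H2 is limiting.
n(H2O) = (2/2) × 8.861 = 8.861 mol
m(H2O) = 8.861 × 18.02 = 159.7 g

160 g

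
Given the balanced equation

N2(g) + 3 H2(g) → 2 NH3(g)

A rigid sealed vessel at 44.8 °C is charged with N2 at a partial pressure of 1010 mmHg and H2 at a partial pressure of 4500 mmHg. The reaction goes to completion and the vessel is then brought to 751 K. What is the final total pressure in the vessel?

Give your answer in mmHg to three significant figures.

8240 mmHg

With V and T fixed, P_i ∝ n_i, so the mole ratios apply directly to partial pressures at 44.8 °C.
P(H2) required for 1010 mmHg of N2 = (3/1) × 1010 = 3030 mmHg; available 4500 mmHg, so N2 is limiting.
P(H2) remaining = 4500 − (3/1) × 1010 = 1470 mmHg
P(gaseous products) = (2)/1 × 1010 = 2020 mmHg
P_total at 44.8 °C = 1470 + 2020 = 3490 mmHg
Scaling to 751 K: P = 3490 × 751/317.95 = 8243 mmHg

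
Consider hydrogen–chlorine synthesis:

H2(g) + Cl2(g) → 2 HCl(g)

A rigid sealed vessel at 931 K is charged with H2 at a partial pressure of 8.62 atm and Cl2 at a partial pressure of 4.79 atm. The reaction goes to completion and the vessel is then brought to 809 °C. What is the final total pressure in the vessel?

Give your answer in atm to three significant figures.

15.6 atm

At constant V, partial pressures at 931 K are proportional to moles, so apply stoichiometry directly to pressures.
P(Cl2) required for 8.62 atm of H2 = (1/1) × 8.62 = 8.620 atm; available 4.79 atm, so Cl2 is limiting.
P(H2) remaining = 8.62 − (1/1) × 4.79 = 3.830 atm
P(gaseous products) = (2)/1 × 4.79 = 9.580 atm
P_total at 931 K = 3.830 + 9.580 = 13.41 atm
Scaling to 809 °C: P = 13.41 × 1082.15/931 = 15.59 atm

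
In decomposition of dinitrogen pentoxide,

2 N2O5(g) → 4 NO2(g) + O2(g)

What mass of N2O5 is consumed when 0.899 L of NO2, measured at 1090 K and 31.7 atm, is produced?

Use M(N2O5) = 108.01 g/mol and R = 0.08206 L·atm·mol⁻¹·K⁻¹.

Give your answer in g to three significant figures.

n(NO2) = PV/RT = (31.7 × 0.899) / (0.08206 × 1090) = 0.3186 mol
n(N2O5) = (2/4) × 0.3186 = 0.1593 mol
m(N2O5) = 0.1593 × 108.01 = 17.21 g

17.2 g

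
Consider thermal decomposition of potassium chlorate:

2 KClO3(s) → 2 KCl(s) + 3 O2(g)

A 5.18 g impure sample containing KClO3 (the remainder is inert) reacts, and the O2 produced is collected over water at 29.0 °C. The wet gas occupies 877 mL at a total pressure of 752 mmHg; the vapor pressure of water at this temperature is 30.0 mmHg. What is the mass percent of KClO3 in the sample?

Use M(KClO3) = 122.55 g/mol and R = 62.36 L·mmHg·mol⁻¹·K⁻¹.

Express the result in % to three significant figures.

P(O2) = 752 − 30.0 = 722.0 mmHg
n(O2) = PV/RT = (722.0 × 0.8770) / (62.36 × 302.15) = 0.03361 mol
n(KClO3) = (2/3) × 0.03361 = 0.02241 mol
m(KClO3) = 0.02241 × 122.55 = 2.746 g
%KClO3 = 2.746 / 5.18 × 100 = 53.01%

53.0 %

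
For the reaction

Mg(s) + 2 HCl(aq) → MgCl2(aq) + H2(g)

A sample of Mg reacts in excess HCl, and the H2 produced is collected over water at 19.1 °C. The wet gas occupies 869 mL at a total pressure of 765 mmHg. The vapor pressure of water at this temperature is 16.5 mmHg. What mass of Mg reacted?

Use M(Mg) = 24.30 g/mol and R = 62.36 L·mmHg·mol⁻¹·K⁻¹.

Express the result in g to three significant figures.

P(H2) = 765 − 16.5 = 748.5 mmHg
n(H2) = PV/RT = (748.5 × 0.8690) / (62.36 × 292.25) = 0.03569 mol
n(Mg) = (1/1) × 0.03569 = 0.03569 mol
m(Mg) = 0.03569 × 24.30 = 0.8673 g

0.867 g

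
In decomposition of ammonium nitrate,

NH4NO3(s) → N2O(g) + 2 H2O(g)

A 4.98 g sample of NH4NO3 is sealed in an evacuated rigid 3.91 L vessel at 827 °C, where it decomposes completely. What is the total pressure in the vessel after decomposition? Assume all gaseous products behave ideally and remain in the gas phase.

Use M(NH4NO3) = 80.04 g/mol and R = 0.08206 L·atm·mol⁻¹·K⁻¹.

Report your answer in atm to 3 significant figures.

4.31 atm

n(NH4NO3) = 4.98 / 80.04 = 0.06222 mol
n(gas produced) = (3/1) × 0.06222 = 0.1867 mol
P = nRT/V = 0.1867 × 0.08206 × 1100.15 / 3.91 = 4.311 atm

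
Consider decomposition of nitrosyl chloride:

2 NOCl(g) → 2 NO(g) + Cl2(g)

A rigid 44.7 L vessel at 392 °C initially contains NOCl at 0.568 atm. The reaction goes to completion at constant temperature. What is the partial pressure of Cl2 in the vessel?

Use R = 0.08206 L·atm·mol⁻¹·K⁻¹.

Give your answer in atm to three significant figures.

n(NOCl)₀ = PV/RT = (0.568 × 44.7) / (0.08206 × 665.15) = 0.4652 mol
n(Cl2) = (1/2) × 0.4652 = 0.2326 mol
P(Cl2) = nRT/V = 0.2326 × 0.08206 × 665.15 / 44.7 = 0.2840 atm

0.284 atm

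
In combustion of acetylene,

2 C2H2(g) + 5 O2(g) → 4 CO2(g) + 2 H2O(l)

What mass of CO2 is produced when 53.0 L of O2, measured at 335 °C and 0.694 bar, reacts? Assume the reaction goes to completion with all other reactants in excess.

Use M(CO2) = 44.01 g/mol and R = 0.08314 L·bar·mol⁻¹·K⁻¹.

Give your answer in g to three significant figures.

25.6 g

n(O2) = PV/RT = (0.694 × 53.0) / (0.08314 × 608.15) = 0.7275 mol
n(CO2) = (4/5) × 0.7275 = 0.5820 mol
m(CO2) = 0.5820 × 44.01 = 25.61 g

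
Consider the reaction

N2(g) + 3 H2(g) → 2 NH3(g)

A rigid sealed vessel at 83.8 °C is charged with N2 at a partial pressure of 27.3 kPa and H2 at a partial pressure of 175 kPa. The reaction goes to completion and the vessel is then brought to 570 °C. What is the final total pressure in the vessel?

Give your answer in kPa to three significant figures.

349 kPa

At constant V, partial pressures at 83.8 °C are proportional to moles, so apply stoichiometry directly to pressures.
P(H2) required for 27.3 kPa of N2 = (3/1) × 27.3 = 81.90 kPa; available 175 kPa, so N2 is limiting.
P(H2) remaining = 175 − (3/1) × 27.3 = 93.10 kPa
P(gaseous products) = (2)/1 × 27.3 = 54.60 kPa
P_total at 83.8 °C = 93.10 + 54.60 = 147.7 kPa
Scaling to 570 °C: P = 147.7 × 843.15/356.95 = 348.9 kPa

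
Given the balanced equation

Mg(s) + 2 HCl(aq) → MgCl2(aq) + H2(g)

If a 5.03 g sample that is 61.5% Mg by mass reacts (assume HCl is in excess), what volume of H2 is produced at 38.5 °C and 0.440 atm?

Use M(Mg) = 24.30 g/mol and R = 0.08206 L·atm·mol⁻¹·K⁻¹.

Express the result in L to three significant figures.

7.40 L

mass of Mg = 5.03 × 61.5/100 = 3.093 g
n(Mg) = 3.093 / 24.30 = 0.1273 mol
n(H2) = (1/1) × 0.1273 = 0.1273 mol
V = nRT/P = 0.1273 × 0.08206 × 311.65 / 0.440 = 7.399 L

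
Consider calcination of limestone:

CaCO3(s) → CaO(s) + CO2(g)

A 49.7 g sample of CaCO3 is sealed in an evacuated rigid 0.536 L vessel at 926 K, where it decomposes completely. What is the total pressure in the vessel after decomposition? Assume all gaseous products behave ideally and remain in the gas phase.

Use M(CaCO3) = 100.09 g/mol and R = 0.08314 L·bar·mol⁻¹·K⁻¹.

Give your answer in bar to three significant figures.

71.3 bar

n(CaCO3) = 49.7 / 100.09 = 0.4966 mol
n(gas produced) = (1/1) × 0.4966 = 0.4966 mol
P = nRT/V = 0.4966 × 0.08314 × 926 / 0.536 = 71.33 bar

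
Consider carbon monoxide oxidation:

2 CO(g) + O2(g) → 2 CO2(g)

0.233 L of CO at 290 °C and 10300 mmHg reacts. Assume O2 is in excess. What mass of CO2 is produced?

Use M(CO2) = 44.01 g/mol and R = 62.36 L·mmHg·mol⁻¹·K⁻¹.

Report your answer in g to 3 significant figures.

3.01 g

n(CO) = PV/RT = (10300 × 0.233) / (62.36 × 563.15) = 0.06834 mol
n(CO2) = (2/2) × 0.06834 = 0.06834 mol
m(CO2) = 0.06834 × 44.01 = 3.008 g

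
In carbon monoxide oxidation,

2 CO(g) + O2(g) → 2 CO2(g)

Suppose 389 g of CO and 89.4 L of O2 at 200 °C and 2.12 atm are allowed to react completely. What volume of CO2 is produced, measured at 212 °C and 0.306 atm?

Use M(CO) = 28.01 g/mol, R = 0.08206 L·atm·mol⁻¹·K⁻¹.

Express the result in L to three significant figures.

1270 L

n(CO) = 389 / 28.01 = 13.89 mol
n(O2) = PV/RT = (2.12 × 89.4) / (0.08206 × 473.15) = 4.881 mol
For 13.89 mol CO, stoichiometry requires (1/2) × 13.89 = 6.945 mol O2; 4.881 mol is available, so O2 is limiting.
n(CO2) = (2/1) × 4.881 = 9.762 mol
V(CO2) = nRT/P = 9.762 × 0.08206 × 485.15 / 0.306 = 1270 L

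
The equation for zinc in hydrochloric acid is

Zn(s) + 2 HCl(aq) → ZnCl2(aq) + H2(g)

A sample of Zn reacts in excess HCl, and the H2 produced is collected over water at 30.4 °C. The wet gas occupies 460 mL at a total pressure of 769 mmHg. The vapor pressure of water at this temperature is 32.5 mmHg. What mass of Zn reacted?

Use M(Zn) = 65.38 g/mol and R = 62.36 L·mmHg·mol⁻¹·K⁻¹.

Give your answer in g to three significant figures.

P(H2) = 769 − 32.5 = 736.5 mmHg
n(H2) = PV/RT = (736.5 × 0.4600) / (62.36 × 303.55) = 0.01790 mol
n(Zn) = (1/1) × 0.01790 = 0.01790 mol
m(Zn) = 0.01790 × 65.38 = 1.170 g

1.17 g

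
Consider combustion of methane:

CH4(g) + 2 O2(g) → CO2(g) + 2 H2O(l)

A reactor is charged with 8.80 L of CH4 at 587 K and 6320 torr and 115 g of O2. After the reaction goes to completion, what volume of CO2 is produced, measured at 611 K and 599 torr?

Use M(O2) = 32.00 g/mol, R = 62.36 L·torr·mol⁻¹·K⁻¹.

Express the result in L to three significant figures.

96.6 L

n(CH4) = PV/RT = (6320 × 8.80) / (62.36 × 587) = 1.519 mol
n(O2) = 115 / 32.00 = 3.594 mol
For 1.519 mol CH4, stoichiometry requires (2/1) × 1.519 = 3.038 mol O2; 3.594 mol is available, so CH4 is limiting.
n(CO2) = (1/1) × 1.519 = 1.519 mol
V(CO2) = nRT/P = 1.519 × 62.36 × 611 / 599 = 96.62 L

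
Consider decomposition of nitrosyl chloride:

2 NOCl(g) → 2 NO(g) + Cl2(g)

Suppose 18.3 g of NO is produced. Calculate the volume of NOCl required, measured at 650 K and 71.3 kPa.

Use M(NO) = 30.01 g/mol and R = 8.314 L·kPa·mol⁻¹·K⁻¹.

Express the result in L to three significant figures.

46.2 L

n(NO) = 18.30 / 30.01 = 0.6098 mol
n(NOCl) = (2/2) × 0.6098 = 0.6098 mol
V = nRT/P = 0.6098 × 8.314 × 650 / 71.3 = 46.22 L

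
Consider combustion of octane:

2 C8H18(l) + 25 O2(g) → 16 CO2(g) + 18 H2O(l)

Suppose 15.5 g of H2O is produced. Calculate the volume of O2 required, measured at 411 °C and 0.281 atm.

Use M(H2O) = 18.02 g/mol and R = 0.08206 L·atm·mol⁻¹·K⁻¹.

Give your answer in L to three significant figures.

n(H2O) = 15.50 / 18.02 = 0.8602 mol
n(O2) = (25/18) × 0.8602 = 1.195 mol
V = nRT/P = 1.195 × 0.08206 × 684.15 / 0.281 = 238.8 L

239 L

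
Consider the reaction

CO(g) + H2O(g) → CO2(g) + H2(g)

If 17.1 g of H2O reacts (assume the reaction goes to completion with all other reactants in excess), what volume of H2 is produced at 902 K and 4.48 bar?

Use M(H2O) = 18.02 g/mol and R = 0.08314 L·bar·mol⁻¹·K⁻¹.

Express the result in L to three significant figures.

n(H2O) = 17.10 / 18.02 = 0.9489 mol
n(H2) = (1/1) × 0.9489 = 0.9489 mol
V = nRT/P = 0.9489 × 0.08314 × 902 / 4.48 = 15.88 L

15.9 L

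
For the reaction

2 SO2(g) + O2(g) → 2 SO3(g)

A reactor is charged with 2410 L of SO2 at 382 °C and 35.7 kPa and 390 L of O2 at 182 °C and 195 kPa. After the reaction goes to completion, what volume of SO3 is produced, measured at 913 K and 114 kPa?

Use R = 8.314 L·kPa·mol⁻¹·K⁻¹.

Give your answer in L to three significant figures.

n(SO2) = PV/RT = (35.7 × 2410) / (8.314 × 655.15) = 15.80 mol
n(O2) = PV/RT = (195 × 390) / (8.314 × 455.15) = 20.10 mol
For 15.80 mol SO2, stoichiometry requires (1/2) × 15.80 = 7.900 mol O2; 20.10 mol is available, so SO2 is limiting.
n(SO3) = (2/2) × 15.80 = 15.80 mol
V(SO3) = nRT/P = 15.80 × 8.314 × 913 / 114 = 1052 L

1050 L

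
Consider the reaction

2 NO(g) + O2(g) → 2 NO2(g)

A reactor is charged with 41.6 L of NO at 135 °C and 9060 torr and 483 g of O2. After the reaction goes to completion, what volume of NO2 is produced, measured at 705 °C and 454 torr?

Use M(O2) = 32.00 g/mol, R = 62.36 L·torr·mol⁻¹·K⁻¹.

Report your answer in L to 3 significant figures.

1990 L

n(NO) = PV/RT = (9060 × 41.6) / (62.36 × 408.15) = 14.81 mol
n(O2) = 483 / 32.00 = 15.09 mol
For 14.81 mol NO, stoichiometry requires (1/2) × 14.81 = 7.405 mol O2; 15.09 mol is available, so NO is limiting.
n(NO2) = (2/2) × 14.81 = 14.81 mol
V(NO2) = nRT/P = 14.81 × 62.36 × 978.15 / 454 = 1990 L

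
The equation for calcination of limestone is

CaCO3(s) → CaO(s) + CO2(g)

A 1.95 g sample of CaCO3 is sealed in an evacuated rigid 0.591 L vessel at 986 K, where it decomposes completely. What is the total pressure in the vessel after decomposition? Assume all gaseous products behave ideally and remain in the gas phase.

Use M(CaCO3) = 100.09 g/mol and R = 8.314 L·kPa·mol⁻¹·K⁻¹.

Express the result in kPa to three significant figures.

n(CaCO3) = 1.95 / 100.09 = 0.01948 mol
n(gas produced) = (1/1) × 0.01948 = 0.01948 mol
P = nRT/V = 0.01948 × 8.314 × 986 / 0.591 = 270.2 kPa

270 kPa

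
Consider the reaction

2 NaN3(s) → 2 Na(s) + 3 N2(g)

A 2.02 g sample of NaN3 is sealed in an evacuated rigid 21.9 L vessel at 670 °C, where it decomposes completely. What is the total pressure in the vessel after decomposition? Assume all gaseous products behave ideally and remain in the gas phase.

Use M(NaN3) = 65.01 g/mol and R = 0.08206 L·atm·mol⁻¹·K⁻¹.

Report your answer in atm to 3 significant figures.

0.165 atm

n(NaN3) = 2.02 / 65.01 = 0.03107 mol
n(gas produced) = (3/2) × 0.03107 = 0.04661 mol
P = nRT/V = 0.04661 × 0.08206 × 943.15 / 21.9 = 0.1647 atm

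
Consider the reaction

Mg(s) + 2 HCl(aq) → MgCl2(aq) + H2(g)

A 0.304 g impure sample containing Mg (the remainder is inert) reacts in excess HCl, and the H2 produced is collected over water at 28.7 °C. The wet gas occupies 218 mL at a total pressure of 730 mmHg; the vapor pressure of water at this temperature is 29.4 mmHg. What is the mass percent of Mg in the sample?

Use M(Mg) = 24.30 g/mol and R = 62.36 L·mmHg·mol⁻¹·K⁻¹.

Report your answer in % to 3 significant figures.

P(H2) = 730 − 29.4 = 700.6 mmHg
n(H2) = PV/RT = (700.6 × 0.2180) / (62.36 × 301.85) = 0.008114 mol
n(Mg) = (1/1) × 0.008114 = 0.008114 mol
m(Mg) = 0.008114 × 24.30 = 0.1972 g
%Mg = 0.1972 / 0.304 × 100 = 64.87%

64.9 %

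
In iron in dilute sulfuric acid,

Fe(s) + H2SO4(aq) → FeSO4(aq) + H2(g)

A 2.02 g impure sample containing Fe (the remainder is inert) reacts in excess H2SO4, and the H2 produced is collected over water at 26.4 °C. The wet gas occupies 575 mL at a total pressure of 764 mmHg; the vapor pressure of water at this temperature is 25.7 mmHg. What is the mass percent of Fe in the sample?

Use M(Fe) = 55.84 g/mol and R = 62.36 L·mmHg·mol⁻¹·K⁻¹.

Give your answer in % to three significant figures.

P(H2) = 764 − 25.7 = 738.3 mmHg
n(H2) = PV/RT = (738.3 × 0.5750) / (62.36 × 299.55) = 0.02273 mol
n(Fe) = (1/1) × 0.02273 = 0.02273 mol
m(Fe) = 0.02273 × 55.84 = 1.269 g
%Fe = 1.269 / 2.02 × 100 = 62.82%

62.8 %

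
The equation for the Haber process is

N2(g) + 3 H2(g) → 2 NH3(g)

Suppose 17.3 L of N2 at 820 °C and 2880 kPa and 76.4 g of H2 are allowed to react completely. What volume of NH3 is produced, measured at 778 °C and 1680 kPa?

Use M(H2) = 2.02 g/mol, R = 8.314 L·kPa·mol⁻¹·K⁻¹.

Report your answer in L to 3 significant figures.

57.0 L

n(N2) = PV/RT = (2880 × 17.3) / (8.314 × 1093.15) = 5.482 mol
n(H2) = 76.4 / 2.02 = 37.82 mol
For 5.482 mol N2, stoichiometry requires (3/1) × 5.482 = 16.45 mol H2; 37.82 mol is available, so N2 is limiting.
n(NH3) = (2/1) × 5.482 = 10.96 mol
V(NH3) = nRT/P = 10.96 × 8.314 × 1051.15 / 1680 = 57.01 L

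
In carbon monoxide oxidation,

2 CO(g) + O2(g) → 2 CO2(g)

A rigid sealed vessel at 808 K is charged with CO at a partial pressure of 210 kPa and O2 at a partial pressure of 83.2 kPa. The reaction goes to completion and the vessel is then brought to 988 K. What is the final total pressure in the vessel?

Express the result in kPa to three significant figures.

At constant V, partial pressures at 808 K are proportional to moles, so apply stoichiometry directly to pressures.
P(O2) required for 210 kPa of CO = (1/2) × 210 = 105.0 kPa; available 83.2 kPa, so O2 is limiting.
P(CO) remaining = 210 − (2/1) × 83.2 = 43.60 kPa
P(gaseous products) = (2)/1 × 83.2 = 166.4 kPa
P_total at 808 K = 43.60 + 166.4 = 210.0 kPa
Scaling to 988 K: P = 210.0 × 988/808 = 256.8 kPa

257 kPa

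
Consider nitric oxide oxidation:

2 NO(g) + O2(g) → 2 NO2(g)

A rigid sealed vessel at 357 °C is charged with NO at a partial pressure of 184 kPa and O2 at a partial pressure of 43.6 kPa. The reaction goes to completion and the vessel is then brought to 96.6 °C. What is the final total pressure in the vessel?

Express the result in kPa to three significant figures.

108 kPa

With V and T fixed, P_i ∝ n_i, so the mole ratios apply directly to partial pressures at 357 °C.
P(O2) required for 184 kPa of NO = (1/2) × 184 = 92.00 kPa; available 43.6 kPa, so O2 is limiting.
P(NO) remaining = 184 − (2/1) × 43.6 = 96.80 kPa
P(gaseous products) = (2)/1 × 43.6 = 87.20 kPa
P_total at 357 °C = 96.80 + 87.20 = 184.0 kPa
Scaling to 96.6 °C: P = 184.0 × 369.75/630.15 = 108.0 kPa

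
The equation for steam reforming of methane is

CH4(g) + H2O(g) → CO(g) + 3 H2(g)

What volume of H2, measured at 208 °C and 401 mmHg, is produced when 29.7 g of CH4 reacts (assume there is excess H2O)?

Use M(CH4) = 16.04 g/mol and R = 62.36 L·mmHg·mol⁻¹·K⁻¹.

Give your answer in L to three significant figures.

n(CH4) = 29.70 / 16.04 = 1.852 mol
n(H2) = (3/1) × 1.852 = 5.556 mol
V = nRT/P = 5.556 × 62.36 × 481.15 / 401 = 415.7 L

416 L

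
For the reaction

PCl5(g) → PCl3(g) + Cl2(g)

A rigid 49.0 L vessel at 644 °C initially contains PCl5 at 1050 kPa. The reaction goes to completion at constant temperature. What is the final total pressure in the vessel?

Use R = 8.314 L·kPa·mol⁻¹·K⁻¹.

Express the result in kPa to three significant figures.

2100 kPa

Rigid vessel, constant T ⇒ P scales with total gas moles (1 → 2).
P_final = (2/1) × 1050 = 2100 kPa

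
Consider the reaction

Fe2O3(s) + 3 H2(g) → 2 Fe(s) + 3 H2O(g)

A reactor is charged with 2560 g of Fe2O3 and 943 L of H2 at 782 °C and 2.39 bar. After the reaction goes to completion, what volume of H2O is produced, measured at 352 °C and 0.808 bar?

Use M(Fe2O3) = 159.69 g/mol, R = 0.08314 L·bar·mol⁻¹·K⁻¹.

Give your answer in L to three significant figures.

n(Fe2O3) = 2560 / 159.69 = 16.03 mol
n(H2) = PV/RT = (2.39 × 943) / (0.08314 × 1055.15) = 25.69 mol
For 16.03 mol Fe2O3, stoichiometry requires (3/1) × 16.03 = 48.09 mol H2; 25.69 mol is available, so H2 is limiting.
n(H2O) = (3/3) × 25.69 = 25.69 mol
V(H2O) = nRT/P = 25.69 × 0.08314 × 625.15 / 0.808 = 1653 L

1650 L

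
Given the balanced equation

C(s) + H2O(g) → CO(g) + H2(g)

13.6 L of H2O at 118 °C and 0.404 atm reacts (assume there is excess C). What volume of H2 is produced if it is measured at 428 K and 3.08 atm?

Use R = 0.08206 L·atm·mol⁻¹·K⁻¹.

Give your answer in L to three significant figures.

n(H2O) = PV/RT = (0.404 × 13.6) / (0.08206 × 391.15) = 0.1712 mol
n(H2) = (1/1) × 0.1712 = 0.1712 mol
V = nRT/P = 0.1712 × 0.08206 × 428 / 3.08 = 1.952 L

1.95 L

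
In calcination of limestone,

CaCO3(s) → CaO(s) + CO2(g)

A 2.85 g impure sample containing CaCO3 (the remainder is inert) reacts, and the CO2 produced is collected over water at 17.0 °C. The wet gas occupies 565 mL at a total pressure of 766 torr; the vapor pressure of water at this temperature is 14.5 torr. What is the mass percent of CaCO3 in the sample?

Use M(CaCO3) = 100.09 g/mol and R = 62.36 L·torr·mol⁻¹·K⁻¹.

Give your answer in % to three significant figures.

82.4 %

P(CO2) = 766 − 14.5 = 751.5 torr
n(CO2) = PV/RT = (751.5 × 0.5650) / (62.36 × 290.15) = 0.02347 mol
n(CaCO3) = (1/1) × 0.02347 = 0.02347 mol
m(CaCO3) = 0.02347 × 100.09 = 2.349 g
%CaCO3 = 2.349 / 2.85 × 100 = 82.42%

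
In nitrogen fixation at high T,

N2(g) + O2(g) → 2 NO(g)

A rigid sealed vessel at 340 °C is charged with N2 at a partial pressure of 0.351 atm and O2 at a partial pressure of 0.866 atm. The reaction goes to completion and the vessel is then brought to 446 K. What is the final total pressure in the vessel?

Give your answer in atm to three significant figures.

Because the vessel is rigid and T is held at 340 °C, work the stoichiometry in partial pressures (P_i = n_iRT/V).
P(O2) required for 0.351 atm of N2 = (1/1) × 0.351 = 0.3510 atm; available 0.866 atm, so N2 is limiting.
P(O2) remaining = 0.866 − (1/1) × 0.351 = 0.5150 atm
P(gaseous products) = (2)/1 × 0.351 = 0.7020 atm
P_total at 340 °C = 0.5150 + 0.7020 = 1.217 atm
Scaling to 446 K: P = 1.217 × 446/613.15 = 0.8852 atm

0.885 atm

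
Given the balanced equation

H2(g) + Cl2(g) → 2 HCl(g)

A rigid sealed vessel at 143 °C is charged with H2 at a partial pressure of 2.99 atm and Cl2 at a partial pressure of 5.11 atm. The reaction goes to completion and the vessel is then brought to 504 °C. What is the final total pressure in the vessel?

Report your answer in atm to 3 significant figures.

With V and T fixed, P_i ∝ n_i, so the mole ratios apply directly to partial pressures at 143 °C.
P(Cl2) required for 2.99 atm of H2 = (1/1) × 2.99 = 2.990 atm; available 5.11 atm, so H2 is limiting.
P(Cl2) remaining = 5.11 − (1/1) × 2.99 = 2.120 atm
P(gaseous products) = (2)/1 × 2.99 = 5.980 atm
P_total at 143 °C = 2.120 + 5.980 = 8.100 atm
Scaling to 504 °C: P = 8.100 × 777.15/416.15 = 15.13 atm

15.1 atm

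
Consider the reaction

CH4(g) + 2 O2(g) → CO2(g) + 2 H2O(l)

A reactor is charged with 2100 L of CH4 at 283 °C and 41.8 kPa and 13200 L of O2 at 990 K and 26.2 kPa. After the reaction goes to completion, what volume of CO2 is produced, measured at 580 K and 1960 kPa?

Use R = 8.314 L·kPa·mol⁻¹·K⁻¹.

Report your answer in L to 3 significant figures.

46.7 L

n(CH4) = PV/RT = (41.8 × 2100) / (8.314 × 556.15) = 18.98 mol
n(O2) = PV/RT = (26.2 × 13200) / (8.314 × 990) = 42.02 mol
For 18.98 mol CH4, stoichiometry requires (2/1) × 18.98 = 37.96 mol O2; 42.02 mol is available, so CH4 is limiting.
n(CO2) = (1/1) × 18.98 = 18.98 mol
V(CO2) = nRT/P = 18.98 × 8.314 × 580 / 1960 = 46.70 L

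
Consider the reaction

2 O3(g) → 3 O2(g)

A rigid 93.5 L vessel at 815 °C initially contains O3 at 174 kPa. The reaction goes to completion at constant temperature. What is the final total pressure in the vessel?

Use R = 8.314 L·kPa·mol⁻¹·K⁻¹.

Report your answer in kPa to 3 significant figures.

261 kPa

Rigid vessel, constant T ⇒ P scales with total gas moles (2 → 3).
P_final = (3/2) × 174 = 261.0 kPa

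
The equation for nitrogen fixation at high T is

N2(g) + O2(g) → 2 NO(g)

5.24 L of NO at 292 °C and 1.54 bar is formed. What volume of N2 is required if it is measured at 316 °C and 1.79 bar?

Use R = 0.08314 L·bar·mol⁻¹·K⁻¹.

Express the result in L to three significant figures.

n(NO) = PV/RT = (1.54 × 5.24) / (0.08314 × 565.15) = 0.1717 mol
n(N2) = (1/2) × 0.1717 = 0.08585 mol
V = nRT/P = 0.08585 × 0.08314 × 589.15 / 1.79 = 2.349 L

2.35 L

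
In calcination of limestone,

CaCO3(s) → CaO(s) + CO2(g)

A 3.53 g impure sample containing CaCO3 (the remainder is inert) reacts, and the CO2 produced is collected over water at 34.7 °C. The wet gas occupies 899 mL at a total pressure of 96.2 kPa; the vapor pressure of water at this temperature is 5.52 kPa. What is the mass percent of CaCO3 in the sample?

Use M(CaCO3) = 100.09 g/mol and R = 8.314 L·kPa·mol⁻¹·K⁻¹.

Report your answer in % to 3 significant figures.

90.3 %

P(CO2) = 96.2 − 5.52 = 90.68 kPa
n(CO2) = PV/RT = (90.68 × 0.8990) / (8.314 × 307.85) = 0.03185 mol
n(CaCO3) = (1/1) × 0.03185 = 0.03185 mol
m(CaCO3) = 0.03185 × 100.09 = 3.188 g
%CaCO3 = 3.188 / 3.53 × 100 = 90.31%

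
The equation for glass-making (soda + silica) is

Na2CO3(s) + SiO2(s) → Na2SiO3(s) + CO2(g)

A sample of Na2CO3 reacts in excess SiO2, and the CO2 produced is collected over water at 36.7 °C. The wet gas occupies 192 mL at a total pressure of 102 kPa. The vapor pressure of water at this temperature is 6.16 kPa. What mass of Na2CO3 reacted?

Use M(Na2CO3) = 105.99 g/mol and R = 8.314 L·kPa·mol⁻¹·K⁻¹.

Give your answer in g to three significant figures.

0.757 g

P(CO2) = 102 − 6.16 = 95.84 kPa
n(CO2) = PV/RT = (95.84 × 0.1920) / (8.314 × 309.85) = 0.007143 mol
n(Na2CO3) = (1/1) × 0.007143 = 0.007143 mol
m(Na2CO3) = 0.007143 × 105.99 = 0.7571 g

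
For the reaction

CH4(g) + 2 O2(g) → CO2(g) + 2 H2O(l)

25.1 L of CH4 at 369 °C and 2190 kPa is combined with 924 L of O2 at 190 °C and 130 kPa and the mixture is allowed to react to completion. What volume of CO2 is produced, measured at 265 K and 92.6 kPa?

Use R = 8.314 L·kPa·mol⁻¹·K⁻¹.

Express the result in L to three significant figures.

n(CH4) = PV/RT = (2190 × 25.1) / (8.314 × 642.15) = 10.30 mol
n(O2) = PV/RT = (130 × 924) / (8.314 × 463.15) = 31.19 mol
For 10.30 mol CH4, stoichiometry requires (2/1) × 10.30 = 20.60 mol O2; 31.19 mol is available, so CH4 is limiting.
n(CO2) = (1/1) × 10.30 = 10.30 mol
V(CO2) = nRT/P = 10.30 × 8.314 × 265 / 92.6 = 245.1 L

245 L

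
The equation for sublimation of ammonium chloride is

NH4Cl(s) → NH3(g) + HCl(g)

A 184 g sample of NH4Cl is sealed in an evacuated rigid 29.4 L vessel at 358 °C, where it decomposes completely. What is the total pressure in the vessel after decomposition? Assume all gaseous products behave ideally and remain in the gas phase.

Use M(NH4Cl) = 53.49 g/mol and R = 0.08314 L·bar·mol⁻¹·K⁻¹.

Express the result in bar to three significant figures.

12.3 bar

n(NH4Cl) = 184 / 53.49 = 3.440 mol
n(gas produced) = (2/1) × 3.440 = 6.880 mol
P = nRT/V = 6.880 × 0.08314 × 631.15 / 29.4 = 12.28 bar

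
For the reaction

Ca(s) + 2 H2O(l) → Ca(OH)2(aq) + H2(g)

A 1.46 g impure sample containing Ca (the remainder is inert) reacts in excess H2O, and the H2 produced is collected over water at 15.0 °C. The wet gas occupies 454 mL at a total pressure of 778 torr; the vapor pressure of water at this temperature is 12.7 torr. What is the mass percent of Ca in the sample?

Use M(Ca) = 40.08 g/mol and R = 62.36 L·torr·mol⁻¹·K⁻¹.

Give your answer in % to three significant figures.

53.1 %

P(H2) = 778 − 12.7 = 765.3 torr
n(H2) = PV/RT = (765.3 × 0.4540) / (62.36 × 288.15) = 0.01934 mol
n(Ca) = (1/1) × 0.01934 = 0.01934 mol
m(Ca) = 0.01934 × 40.08 = 0.7751 g
%Ca = 0.7751 / 1.46 × 100 = 53.09%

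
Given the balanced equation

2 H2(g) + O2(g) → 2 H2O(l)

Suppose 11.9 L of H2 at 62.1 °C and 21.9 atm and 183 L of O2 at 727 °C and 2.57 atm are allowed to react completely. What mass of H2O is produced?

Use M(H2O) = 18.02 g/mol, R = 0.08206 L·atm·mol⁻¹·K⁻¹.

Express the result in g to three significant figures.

n(H2) = PV/RT = (21.9 × 11.9) / (0.08206 × 335.25) = 9.473 mol
n(O2) = PV/RT = (2.57 × 183) / (0.08206 × 1000.15) = 5.730 mol
For 9.473 mol H2, stoichiometry requires (1/2) × 9.473 = 4.737 mol O2; 5.730 mol is available, so H2 is limiting.
n(H2O) = (2/2) × 9.473 = 9.473 mol
m(H2O) = 9.473 × 18.02 = 170.7 g

171 g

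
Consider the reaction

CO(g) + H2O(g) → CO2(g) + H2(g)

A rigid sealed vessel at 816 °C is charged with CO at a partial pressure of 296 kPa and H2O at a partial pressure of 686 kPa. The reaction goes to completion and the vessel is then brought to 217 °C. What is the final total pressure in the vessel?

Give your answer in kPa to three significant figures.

442 kPa

At constant V, partial pressures at 816 °C are proportional to moles, so apply stoichiometry directly to pressures.
P(H2O) required for 296 kPa of CO = (1/1) × 296 = 296.0 kPa; available 686 kPa, so CO is limiting.
P(H2O) remaining = 686 − (1/1) × 296 = 390.0 kPa
P(gaseous products) = (1+1)/1 × 296 = 592.0 kPa
P_total at 816 °C = 390.0 + 592.0 = 982.0 kPa
Scaling to 217 °C: P = 982.0 × 490.15/1089.15 = 441.9 kPa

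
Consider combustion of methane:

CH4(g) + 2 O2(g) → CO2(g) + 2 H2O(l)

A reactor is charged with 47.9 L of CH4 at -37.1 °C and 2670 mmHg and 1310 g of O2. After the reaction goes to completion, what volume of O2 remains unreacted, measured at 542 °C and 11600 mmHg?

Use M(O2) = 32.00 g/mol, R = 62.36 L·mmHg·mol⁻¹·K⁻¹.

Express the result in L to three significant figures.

103 L

n(CH4) = PV/RT = (2670 × 47.9) / (62.36 × 236.05) = 8.688 mol
n(O2) = 1310 / 32.00 = 40.94 mol
For 8.688 mol CH4, stoichiometry requires (2/1) × 8.688 = 17.38 mol O2; 40.94 mol is available, so CH4 is limiting.
n(O2) consumed = (2/1) × 8.688 = 17.38 mol; remaining = 40.94 − 17.38 = 23.56 mol
V(O2) = nRT/P = 23.56 × 62.36 × 815.15 / 11600 = 103.2 L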